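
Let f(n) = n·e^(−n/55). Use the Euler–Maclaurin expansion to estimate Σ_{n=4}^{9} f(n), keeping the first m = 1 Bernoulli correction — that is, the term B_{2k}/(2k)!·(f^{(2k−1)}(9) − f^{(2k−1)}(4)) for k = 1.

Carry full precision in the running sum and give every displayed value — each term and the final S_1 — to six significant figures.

S_1 ≈ 34.3868

The integral term ∫_4^9 x·e^(−x/55) dx = 28.7190.
Endpoint term: (f(4) + f(9))/2 = (3.71942 + 7.64146)/2 = 5.68044.
Running total after boundary: 34.3994.
Order-1 term: 1/12 · (0.710115 − 0.862229) = -0.0126761.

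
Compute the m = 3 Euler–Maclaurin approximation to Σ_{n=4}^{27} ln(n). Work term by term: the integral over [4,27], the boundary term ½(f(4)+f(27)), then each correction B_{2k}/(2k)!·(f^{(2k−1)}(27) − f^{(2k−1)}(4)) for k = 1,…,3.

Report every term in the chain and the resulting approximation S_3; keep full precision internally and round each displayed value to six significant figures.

S_3 ≈ 62.7658

The integral term ∫_4^27 ln(x) dx = 60.4424.
Boundary: ½(f(4) + f(27)) = ½(1.38629 + 3.29584) = 2.34107.
Running total after boundary: 62.7835.
Order-1 term: 1/12 · (0.0370370 − 0.250000) = -0.0177469.
Running total after k=1: 62.7657.
Order-2 term: −1/720 · (0.000101611 − 0.0312500) = 4.32617e-05.
Running total after k=2: 62.7658.
Order-3 term: 1/30240 · (1.67260e-06 − 0.0234375) = -7.74994e-07.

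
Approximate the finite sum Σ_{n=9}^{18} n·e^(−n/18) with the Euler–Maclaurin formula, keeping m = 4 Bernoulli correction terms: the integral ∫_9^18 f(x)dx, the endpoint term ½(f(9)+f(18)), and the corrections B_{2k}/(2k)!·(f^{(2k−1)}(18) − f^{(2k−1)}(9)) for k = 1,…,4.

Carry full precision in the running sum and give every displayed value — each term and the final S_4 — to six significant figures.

The integral term ∫_9^18 x·e^(−x/18) dx = 56.3880.
Boundary: ½(f(9) + f(18)) = ½(5.45878 + 6.62183) = 6.04030.
Integral + boundary = 62.4283.
Correction k=1: B_{2}/2! · (f^{(1)}(18) − f^{(1)}(9)) = 1/12 · (0.00000 − 0.303265) = -0.0252721.
Partial sum through k=1: 62.4031.
Correction k=2: B_{4}/4! · (f^{(3)}(18) − f^{(3)}(9)) = −1/720 · (0.00227086 − 0.00468002) = 3.34606e-06.
Partial sum through k=2: 62.4031.
Correction k=3: B_{6}/6! · (f^{(5)}(18) − f^{(5)}(9)) = 1/30240 · (1.40177e-05 − 2.60001e-05) = -3.96245e-10.
Partial sum through k=3: 62.4031.
Correction k=4: B_{8}/8! · (f^{(7)}(18) − f^{(7)}(9)) = −1/1209600 · (6.48966e-08 − 1.15913e-07) = 4.21760e-14.

S_4 ≈ 62.4031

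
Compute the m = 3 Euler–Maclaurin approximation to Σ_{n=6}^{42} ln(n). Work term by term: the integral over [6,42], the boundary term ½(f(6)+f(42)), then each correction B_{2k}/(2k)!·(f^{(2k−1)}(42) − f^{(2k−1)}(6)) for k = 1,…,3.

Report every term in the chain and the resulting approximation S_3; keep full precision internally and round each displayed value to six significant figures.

S_3 ≈ 112.984

The integral term ∫_6^42 ln(x) dx = 110.232.
Endpoint term: (f(6) + f(42))/2 = (1.79176 + 3.73767)/2 = 2.76471.
So far: 112.996.
k=1: B_{2}/(2)! × [f^{(1)}(42) − f^{(1)}(6)] = 1/12 × (0.0238095 − 0.166667) = -0.0119048.
After k=1: 112.984.
k=2: B_{4}/(4)! × [f^{(3)}(42) − f^{(3)}(6)] = −1/720 × (2.69949e-05 − 0.00925926) = 1.28226e-05.
After k=2: 112.984.
k=3: B_{6}/(6)! × [f^{(5)}(42) − f^{(5)}(6)] = 1/30240 × (1.83639e-07 − 0.00308642) = -1.02058e-07.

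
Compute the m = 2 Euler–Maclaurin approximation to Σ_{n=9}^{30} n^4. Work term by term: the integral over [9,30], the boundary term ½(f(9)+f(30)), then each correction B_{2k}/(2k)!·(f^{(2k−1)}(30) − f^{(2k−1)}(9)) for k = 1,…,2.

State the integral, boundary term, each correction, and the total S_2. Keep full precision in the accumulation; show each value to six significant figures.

S_2 ≈ 5.26523e+06

The integral term ∫_9^30 x^4 dx = 4.84819e+06.
½[f(9) + f(30)] = ½[6561.00 + 810000] = 408280.
Running total after boundary: 5.25647e+06.
Order-1 term: 1/12 · (108000 − 2916.00) = 8757.00.
Partial sum through k=1: 5.26523e+06.
Order-2 term: −1/720 · (720.000 − 216.000) = -0.700000.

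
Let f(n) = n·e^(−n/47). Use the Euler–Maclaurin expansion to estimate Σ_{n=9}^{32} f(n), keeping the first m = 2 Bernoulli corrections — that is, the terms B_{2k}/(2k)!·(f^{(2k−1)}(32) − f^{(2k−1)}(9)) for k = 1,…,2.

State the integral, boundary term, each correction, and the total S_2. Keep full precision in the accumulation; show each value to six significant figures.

S_2 ≈ 305.621

Integral: ∫_9^32 x·e^(−x/47) dx = 293.849.
½[f(9) + f(32)] = ½[7.43156 + 16.1980] = 11.8148.
So far: 305.663.
Correction k=1: B_{2}/2! · (f^{(1)}(32) − f^{(1)}(9)) = 1/12 · (0.161549 − 0.667610) = -0.0421718.
Running total after k=1: 305.621.
Correction k=2: B_{4}/4! · (f^{(3)}(32) − f^{(3)}(9)) = −1/720 · (0.000531426 − 0.00104983) = 7.20000e-07.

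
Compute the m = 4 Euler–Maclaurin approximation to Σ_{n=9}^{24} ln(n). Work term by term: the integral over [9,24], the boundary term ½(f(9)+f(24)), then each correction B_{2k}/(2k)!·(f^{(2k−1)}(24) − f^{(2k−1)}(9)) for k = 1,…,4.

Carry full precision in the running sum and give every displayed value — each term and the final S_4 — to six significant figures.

S_4 ≈ 44.1801

∫_9^24 ln(x) dx evaluates to 41.4983.
½[f(9) + f(24)] = ½[2.19722 + 3.17805] = 2.68764.
So far: 44.1859.
Order-1 term: 1/12 · (0.0416667 − 0.111111) = -0.00578704.
Partial sum through k=1: 44.1801.
Order-2 term: −1/720 · (0.000144676 − 0.00274348) = 3.60946e-06.
Partial sum through k=2: 44.1801.
Order-3 term: 1/30240 · (3.01408e-06 − 0.000406442) = -1.33409e-08.
Partial sum through k=3: 44.1801.
Order-4 term: −1/1209600 · (1.56983e-07 − 0.000150534) = 1.24320e-10.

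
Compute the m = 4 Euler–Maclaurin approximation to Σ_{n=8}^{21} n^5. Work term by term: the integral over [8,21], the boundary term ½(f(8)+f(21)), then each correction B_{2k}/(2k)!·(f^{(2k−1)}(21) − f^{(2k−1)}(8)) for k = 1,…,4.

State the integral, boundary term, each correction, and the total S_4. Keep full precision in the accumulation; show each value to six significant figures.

S_4 ≈ 1.63884e+07

Integral: ∫_8^21 x^5 dx = 1.42507e+07.
½[f(8) + f(21)] = ½[32768.0 + 4.08410e+06] = 2.05843e+06.
Integral + boundary = 1.63091e+07.
k=1: B_{2}/(2)! × [f^{(1)}(21) − f^{(1)}(8)] = 1/12 × (972405 − 20480.0) = 79327.1.
Running total after k=1: 1.63884e+07.
k=2: B_{4}/(4)! × [f^{(3)}(21) − f^{(3)}(8)] = −1/720 × (26460.0 − 3840.00) = -31.4167.
Running total after k=2: 1.63884e+07.
k=3: B_{6}/(6)! × [f^{(5)}(21) − f^{(5)}(8)] = 1/30240 × (120.000 − 120.000) = 0.00000.
Running total after k=3: 1.63884e+07.
k=4: B_{8}/(8)! × [f^{(7)}(21) − f^{(7)}(8)] = −1/1209600 × (0.00000 − 0.00000) = 0.00000.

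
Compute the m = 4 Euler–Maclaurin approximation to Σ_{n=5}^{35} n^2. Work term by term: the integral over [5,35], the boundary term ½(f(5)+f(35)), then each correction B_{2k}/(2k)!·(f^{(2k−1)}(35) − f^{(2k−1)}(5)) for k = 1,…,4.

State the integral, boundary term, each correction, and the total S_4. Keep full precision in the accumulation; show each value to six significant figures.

The integral term ∫_5^35 x^2 dx = 14250.0.
Boundary: ½(f(5) + f(35)) = ½(25.0000 + 1225.00) = 625.000.
Running total after boundary: 14875.0.
Order-1 term: 1/12 · (70.0000 − 10.0000) = 5.00000.
After k=1: 14880.0.
Order-2 term: −1/720 · (0.00000 − 0.00000) = 0.00000.
After k=2: 14880.0.
Order-3 term: 1/30240 · (0.00000 − 0.00000) = 0.00000.
After k=3: 14880.0.
Order-4 term: −1/1209600 · (0.00000 − 0.00000) = 0.00000.

S_4 ≈ 14880.0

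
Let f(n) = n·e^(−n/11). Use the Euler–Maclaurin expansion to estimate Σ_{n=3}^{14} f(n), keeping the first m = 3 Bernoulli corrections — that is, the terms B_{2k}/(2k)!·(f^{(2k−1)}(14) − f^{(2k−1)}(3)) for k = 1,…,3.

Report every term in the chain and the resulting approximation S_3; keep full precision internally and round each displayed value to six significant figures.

S_3 ≈ 43.2718

∫_3^14 x·e^(−x/11) dx evaluates to 40.2219.
Boundary: ½(f(3) + f(14)) = ½(2.28390 + 3.92093) = 3.10242.
Integral + boundary = 43.3243.
Order-1 term: 1/12 · (-0.0763818 − 0.553673) = -0.0525046.
Running total after k=1: 43.2718.
Order-2 term: −1/720 · (0.00399795 − 0.0171593) = 1.82796e-05.
Running total after k=2: 43.2718.
Order-3 term: 1/30240 · (7.12988e-05 − 0.000245808) = -5.77081e-09.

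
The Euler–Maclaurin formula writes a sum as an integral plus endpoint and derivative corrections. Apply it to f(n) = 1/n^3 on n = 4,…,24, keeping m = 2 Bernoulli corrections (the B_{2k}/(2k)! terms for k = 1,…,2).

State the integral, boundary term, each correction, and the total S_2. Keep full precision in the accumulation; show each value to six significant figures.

Integral: ∫_4^24 1/x^3 dx = 0.0303819.
Boundary: ½(f(4) + f(24)) = ½(0.0156250 + 7.23380e-05) = 0.00784867.
Running total after boundary: 0.0382306.
k=1: B_{2}/(2)! × [f^{(1)}(24) − f^{(1)}(4)] = 1/12 × (-9.04225e-06 − (-0.0117188)) = 0.000975809.
After k=1: 0.0392064.
k=2: B_{4}/(4)! × [f^{(3)}(24) − f^{(3)}(4)] = −1/720 × (-3.13967e-07 − (-0.0146484)) = -2.03446e-05.

S_2 ≈ 0.0391861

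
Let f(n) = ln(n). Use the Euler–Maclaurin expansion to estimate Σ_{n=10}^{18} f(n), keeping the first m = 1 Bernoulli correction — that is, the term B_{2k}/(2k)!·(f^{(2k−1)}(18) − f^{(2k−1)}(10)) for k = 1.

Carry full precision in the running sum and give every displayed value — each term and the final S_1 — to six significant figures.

∫_10^18 ln(x) dx evaluates to 21.0008.
Endpoint term: (f(10) + f(18))/2 = (2.30259 + 2.89037)/2 = 2.59648.
So far: 23.5973.
Order-1 term: 1/12 · (0.0555556 − 0.100000) = -0.00370370.

S_1 ≈ 23.5936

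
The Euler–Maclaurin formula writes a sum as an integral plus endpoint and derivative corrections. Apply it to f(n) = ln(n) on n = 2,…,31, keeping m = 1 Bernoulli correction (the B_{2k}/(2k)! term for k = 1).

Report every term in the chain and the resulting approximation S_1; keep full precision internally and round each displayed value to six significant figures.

S_1 ≈ 78.0919

The integral term ∫_2^31 ln(x) dx = 76.0673.
Boundary: ½(f(2) + f(31)) = ½(0.693147 + 3.43399) = 2.06357.
So far: 78.1309.
k=1: B_{2}/(2)! × [f^{(1)}(31) − f^{(1)}(2)] = 1/12 × (0.0322581 − 0.500000) = -0.0389785.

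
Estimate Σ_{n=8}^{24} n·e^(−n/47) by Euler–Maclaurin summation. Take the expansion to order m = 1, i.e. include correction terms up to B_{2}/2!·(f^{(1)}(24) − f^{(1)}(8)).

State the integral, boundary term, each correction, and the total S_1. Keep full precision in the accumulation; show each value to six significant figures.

S_1 ≈ 188.376

The integral term ∫_8^24 x·e^(−x/47) dx = 177.834.
½[f(8) + f(24)] = ½[6.74788 + 14.4027] = 10.5753.
Running total after boundary: 188.410.
Correction k=1: B_{2}/2! · (f^{(1)}(24) − f^{(1)}(8)) = 1/12 · (0.293672 − 0.699913) = -0.0338534.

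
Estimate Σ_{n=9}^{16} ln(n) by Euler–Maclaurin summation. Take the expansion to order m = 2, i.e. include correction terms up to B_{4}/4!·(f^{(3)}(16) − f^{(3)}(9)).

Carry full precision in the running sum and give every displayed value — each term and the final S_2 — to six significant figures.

Integral: ∫_9^16 ln(x) dx = 17.5864.
Boundary: ½(f(9) + f(16)) = ½(2.19722 + 2.77259) = 2.48491.
Running total after boundary: 20.0713.
k=1: B_{2}/(2)! × [f^{(1)}(16) − f^{(1)}(9)] = 1/12 × (0.0625000 − 0.111111) = -0.00405093.
After k=1: 20.0673.
k=2: B_{4}/(4)! × [f^{(3)}(16) − f^{(3)}(9)] = −1/720 × (0.000488281 − 0.00274348) = 3.13223e-06.

S_2 ≈ 20.0673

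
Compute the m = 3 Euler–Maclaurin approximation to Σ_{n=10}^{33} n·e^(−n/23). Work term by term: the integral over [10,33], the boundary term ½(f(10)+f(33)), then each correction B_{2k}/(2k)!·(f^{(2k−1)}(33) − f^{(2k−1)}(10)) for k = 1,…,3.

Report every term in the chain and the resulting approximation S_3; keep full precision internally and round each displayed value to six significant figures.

S_3 ≈ 191.749

∫_10^33 x·e^(−x/23) dx evaluates to 184.621.
Boundary: ½(f(10) + f(33)) = ½(6.47405 + 7.85952) = 7.16678.
So far: 191.788.
Order-1 term: 1/12 · (-0.103551 − 0.365925) = -0.0391230.
After k=1: 191.749.
Order-2 term: −1/720 · (0.000704694 − 0.00313939) = 3.38152e-06.
After k=2: 191.749.
Order-3 term: 1/30240 · (3.03429e-06 − 1.05615e-05) = -2.48916e-10.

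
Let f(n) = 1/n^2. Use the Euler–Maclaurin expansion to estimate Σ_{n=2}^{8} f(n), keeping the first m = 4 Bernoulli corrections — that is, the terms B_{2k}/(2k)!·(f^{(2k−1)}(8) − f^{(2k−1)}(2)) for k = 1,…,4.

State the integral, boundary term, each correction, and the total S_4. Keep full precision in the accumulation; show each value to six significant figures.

The integral term ∫_2^8 1/x^2 dx = 0.375000.
Endpoint term: (f(2) + f(8))/2 = (0.250000 + 0.0156250)/2 = 0.132812.
Integral + boundary = 0.507812.
Order-1 term: 1/12 · (-0.00390625 − (-0.250000)) = 0.0205078.
Running total after k=1: 0.528320.
Order-2 term: −1/720 · (-0.000732422 − (-0.750000)) = -0.00104065.
Running total after k=2: 0.527280.
Order-3 term: 1/30240 · (-0.000343323 − (-5.62500)) = 0.000186001.
Running total after k=3: 0.527466.
Order-4 term: −1/1209600 · (-0.000300407 − (-78.7500)) = -6.51039e-05.

S_4 ≈ 0.527401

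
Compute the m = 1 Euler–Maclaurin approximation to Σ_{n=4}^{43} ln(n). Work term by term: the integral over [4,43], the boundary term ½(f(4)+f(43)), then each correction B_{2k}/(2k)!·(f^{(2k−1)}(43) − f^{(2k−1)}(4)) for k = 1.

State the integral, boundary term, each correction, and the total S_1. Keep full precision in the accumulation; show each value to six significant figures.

S_1 ≈ 119.741

∫_4^43 ln(x) dx evaluates to 117.186.
Endpoint term: (f(4) + f(43))/2 = (1.38629 + 3.76120)/2 = 2.57375.
So far: 119.760.
k=1: B_{2}/(2)! × [f^{(1)}(43) − f^{(1)}(4)] = 1/12 × (0.0232558 − 0.250000) = -0.0188953.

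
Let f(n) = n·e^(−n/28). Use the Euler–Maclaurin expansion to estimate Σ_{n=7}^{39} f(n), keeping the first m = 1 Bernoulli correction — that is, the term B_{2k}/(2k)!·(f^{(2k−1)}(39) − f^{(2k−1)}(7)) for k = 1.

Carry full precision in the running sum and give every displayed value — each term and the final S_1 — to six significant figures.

S_1 ≈ 304.805

∫_7^39 x·e^(−x/28) dx evaluates to 297.293.
Endpoint term: (f(7) + f(39))/2 = (5.45161 + 9.68622)/2 = 7.56891.
So far: 304.862.
k=1: B_{2}/(2)! × [f^{(1)}(39) − f^{(1)}(7)] = 1/12 × (-0.0975718 − 0.584101) = -0.0568060.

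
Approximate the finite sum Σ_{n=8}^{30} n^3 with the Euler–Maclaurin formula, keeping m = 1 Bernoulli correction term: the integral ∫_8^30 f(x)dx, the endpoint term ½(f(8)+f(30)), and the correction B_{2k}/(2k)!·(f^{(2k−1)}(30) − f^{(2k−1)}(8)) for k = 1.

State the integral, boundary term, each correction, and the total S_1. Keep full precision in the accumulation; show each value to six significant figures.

S_1 ≈ 215441

∫_8^30 x^3 dx evaluates to 201476.
Endpoint term: (f(8) + f(30))/2 = (512.000 + 27000.0)/2 = 13756.0.
Running total after boundary: 215232.
Order-1 term: 1/12 · (2700.00 − 192.000) = 209.000.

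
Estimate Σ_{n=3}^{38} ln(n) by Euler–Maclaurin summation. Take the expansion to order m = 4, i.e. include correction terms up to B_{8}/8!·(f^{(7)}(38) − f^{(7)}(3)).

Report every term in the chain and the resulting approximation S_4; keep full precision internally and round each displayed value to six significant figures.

∫_3^38 ln(x) dx evaluates to 99.9324.
Endpoint term: (f(3) + f(38))/2 = (1.09861 + 3.63759)/2 = 2.36810.
Integral + boundary = 102.301.
Order-1 term: 1/12 · (0.0263158 − 0.333333) = -0.0255848.
After k=1: 102.275.
Order-2 term: −1/720 · (3.64485e-05 − 0.0740741) = 0.000102830.
After k=2: 102.275.
Order-3 term: 1/30240 · (3.02896e-07 − 0.0987654) = -3.26604e-06.
After k=3: 102.275.
Order-4 term: −1/1209600 · (6.29285e-09 − 0.329218) = 2.72171e-07.

S_4 ≈ 102.275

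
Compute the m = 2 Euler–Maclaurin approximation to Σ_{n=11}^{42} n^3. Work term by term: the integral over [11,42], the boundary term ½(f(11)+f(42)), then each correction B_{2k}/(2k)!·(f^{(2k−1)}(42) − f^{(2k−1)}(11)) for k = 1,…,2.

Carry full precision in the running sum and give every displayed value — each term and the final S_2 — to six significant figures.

S_2 ≈ 812384

∫_11^42 x^3 dx evaluates to 774264.
½[f(11) + f(42)] = ½[1331.00 + 74088.0] = 37709.5.
Running total after boundary: 811973.
Order-1 term: 1/12 · (5292.00 − 363.000) = 410.750.
Partial sum through k=1: 812384.
Order-2 term: −1/720 · (6.00000 − 6.00000) = 0.00000.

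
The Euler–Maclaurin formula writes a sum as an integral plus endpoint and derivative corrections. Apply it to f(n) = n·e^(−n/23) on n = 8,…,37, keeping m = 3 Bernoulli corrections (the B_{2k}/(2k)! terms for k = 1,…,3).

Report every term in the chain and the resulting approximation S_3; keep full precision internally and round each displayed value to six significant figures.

The integral term ∫_8^37 x·e^(−x/23) dx = 227.331.
Endpoint term: (f(8) + f(37))/2 = (5.64977 + 7.40549)/2 = 6.52763.
Running total after boundary: 233.859.
k=1: B_{2}/(2)! × [f^{(1)}(37) − f^{(1)}(8)] = 1/12 × (-0.121830 − 0.460579) = -0.0485341.
Running total after k=1: 233.810.
k=2: B_{4}/(4)! × [f^{(3)}(37) − f^{(3)}(8)] = −1/720 × (0.000526404 − 0.00354069) = 4.18650e-06.
Running total after k=2: 233.810.
k=3: B_{6}/(6)! × [f^{(5)}(37) − f^{(5)}(8)] = 1/30240 × (2.42554e-06 − 1.17405e-05) = -3.08034e-10.

S_3 ≈ 233.810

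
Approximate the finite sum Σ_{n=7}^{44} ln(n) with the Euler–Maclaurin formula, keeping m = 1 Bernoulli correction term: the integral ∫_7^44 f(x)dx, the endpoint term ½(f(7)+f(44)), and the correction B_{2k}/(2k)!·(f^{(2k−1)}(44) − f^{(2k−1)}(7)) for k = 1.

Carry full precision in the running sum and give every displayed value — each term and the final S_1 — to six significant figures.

∫_7^44 ln(x) dx evaluates to 115.883.
½[f(7) + f(44)] = ½[1.94591 + 3.78419] = 2.86505.
Integral + boundary = 118.748.
k=1: B_{2}/(2)! × [f^{(1)}(44) − f^{(1)}(7)] = 1/12 × (0.0227273 − 0.142857) = -0.0100108.

S_1 ≈ 118.738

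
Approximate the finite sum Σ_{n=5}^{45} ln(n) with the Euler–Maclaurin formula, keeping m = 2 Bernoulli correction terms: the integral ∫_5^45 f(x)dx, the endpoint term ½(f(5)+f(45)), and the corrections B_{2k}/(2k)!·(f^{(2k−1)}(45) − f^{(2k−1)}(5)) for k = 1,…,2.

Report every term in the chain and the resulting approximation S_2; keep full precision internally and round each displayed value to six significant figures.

S_2 ≈ 125.946

Integral: ∫_5^45 ln(x) dx = 123.253.
Boundary: ½(f(5) + f(45)) = ½(1.60944 + 3.80666) = 2.70805.
So far: 125.961.
Correction k=1: B_{2}/2! · (f^{(1)}(45) − f^{(1)}(5)) = 1/12 · (0.0222222 − 0.200000) = -0.0148148.
Running total after k=1: 125.946.
Correction k=2: B_{4}/4! · (f^{(3)}(45) − f^{(3)}(5)) = −1/720 · (2.19479e-05 − 0.0160000) = 2.21917e-05.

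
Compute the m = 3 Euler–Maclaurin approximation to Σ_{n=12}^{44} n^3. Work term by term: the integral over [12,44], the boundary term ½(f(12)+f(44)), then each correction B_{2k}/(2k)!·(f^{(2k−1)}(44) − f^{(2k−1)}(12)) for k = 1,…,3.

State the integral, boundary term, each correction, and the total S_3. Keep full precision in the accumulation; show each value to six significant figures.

The integral term ∫_12^44 x^3 dx = 931840.
Endpoint term: (f(12) + f(44))/2 = (1728.00 + 85184.0)/2 = 43456.0.
Integral + boundary = 975296.
Order-1 term: 1/12 · (5808.00 − 432.000) = 448.000.
Partial sum through k=1: 975744.
Order-2 term: −1/720 · (6.00000 − 6.00000) = 0.00000.
Partial sum through k=2: 975744.
Order-3 term: 1/30240 · (0.00000 − 0.00000) = 0.00000.

S_3 ≈ 975744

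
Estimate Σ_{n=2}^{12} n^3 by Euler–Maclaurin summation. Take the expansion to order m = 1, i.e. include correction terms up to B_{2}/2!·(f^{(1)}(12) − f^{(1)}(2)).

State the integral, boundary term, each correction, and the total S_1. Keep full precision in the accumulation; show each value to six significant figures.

S_1 ≈ 6083.00

Integral: ∫_2^12 x^3 dx = 5180.00.
Endpoint term: (f(2) + f(12))/2 = (8.00000 + 1728.00)/2 = 868.000.
So far: 6048.00.
Order-1 term: 1/12 · (432.000 − 12.0000) = 35.0000.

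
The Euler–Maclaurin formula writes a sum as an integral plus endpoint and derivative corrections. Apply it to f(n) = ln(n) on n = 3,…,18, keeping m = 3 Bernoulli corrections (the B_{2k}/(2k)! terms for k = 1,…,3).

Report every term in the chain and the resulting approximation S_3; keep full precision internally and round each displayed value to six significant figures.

Integral: ∫_3^18 ln(x) dx = 33.7309.
Boundary: ½(f(3) + f(18)) = ½(1.09861 + 2.89037) = 1.99449.
Integral + boundary = 35.7253.
k=1: B_{2}/(2)! × [f^{(1)}(18) − f^{(1)}(3)] = 1/12 × (0.0555556 − 0.333333) = -0.0231481.
Partial sum through k=1: 35.7022.
k=2: B_{4}/(4)! × [f^{(3)}(18) − f^{(3)}(3)] = −1/720 × (0.000342936 − 0.0740741) = 0.000102404.
Partial sum through k=2: 35.7023.
k=3: B_{6}/(6)! × [f^{(5)}(18) − f^{(5)}(3)] = 1/30240 × (1.27013e-05 − 0.0987654) = -3.26563e-06.

S_3 ≈ 35.7023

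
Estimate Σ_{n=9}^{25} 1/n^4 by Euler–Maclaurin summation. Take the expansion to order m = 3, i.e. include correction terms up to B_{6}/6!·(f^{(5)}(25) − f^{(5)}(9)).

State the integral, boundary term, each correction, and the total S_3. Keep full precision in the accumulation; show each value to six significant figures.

Integral: ∫_9^25 1/x^4 dx = 0.000435914.
Endpoint term: (f(9) + f(25))/2 = (0.000152416 + 2.56000e-06)/2 = 7.74879e-05.
So far: 0.000513402.
k=1: B_{2}/(2)! × [f^{(1)}(25) − f^{(1)}(9)] = 1/12 × (-4.09600e-07 − (-6.77404e-05)) = 5.61090e-06.
After k=1: 0.000519013.
k=2: B_{4}/(4)! × [f^{(3)}(25) − f^{(3)}(9)] = −1/720 × (-1.96608e-08 − (-2.50890e-05)) = -3.48186e-08.
After k=2: 0.000518978.
k=3: B_{6}/(6)! × [f^{(5)}(25) − f^{(5)}(9)] = 1/30240 × (-1.76161e-09 − (-1.73455e-05)) = 5.73536e-10.

S_3 ≈ 0.000518979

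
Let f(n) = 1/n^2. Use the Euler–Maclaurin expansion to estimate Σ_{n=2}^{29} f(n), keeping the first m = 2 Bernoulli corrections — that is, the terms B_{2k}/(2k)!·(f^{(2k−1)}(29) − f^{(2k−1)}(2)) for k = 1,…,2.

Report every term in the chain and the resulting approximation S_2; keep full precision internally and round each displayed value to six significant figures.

S_2 ≈ 0.610897

Integral: ∫_2^29 1/x^2 dx = 0.465517.
Boundary: ½(f(2) + f(29)) = ½(0.250000 + 0.00118906) = 0.125595.
So far: 0.591112.
Correction k=1: B_{2}/2! · (f^{(1)}(29) − f^{(1)}(2)) = 1/12 · (-8.20042e-05 − (-0.250000)) = 0.0208265.
Running total after k=1: 0.611938.
Correction k=2: B_{4}/4! · (f^{(3)}(29) − f^{(3)}(2)) = −1/720 · (-1.17010e-06 − (-0.750000)) = -0.00104167.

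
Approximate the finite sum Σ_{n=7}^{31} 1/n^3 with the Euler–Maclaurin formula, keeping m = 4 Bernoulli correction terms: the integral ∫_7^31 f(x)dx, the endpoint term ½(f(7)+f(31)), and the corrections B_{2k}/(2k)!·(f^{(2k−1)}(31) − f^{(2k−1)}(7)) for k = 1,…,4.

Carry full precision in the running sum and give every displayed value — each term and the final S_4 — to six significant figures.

S_4 ≈ 0.0112615

Integral: ∫_7^31 1/x^3 dx = 0.00968379.
½[f(7) + f(31)] = ½[0.00291545 + 3.35672e-05] = 0.00147451.
So far: 0.0111583.
Order-1 term: 1/12 · (-3.24844e-06 − (-0.00124948)) = 0.000103853.
Running total after k=1: 0.0112622.
Order-2 term: −1/720 · (-6.76054e-08 − (-0.000509992)) = -7.08228e-07.
Running total after k=2: 0.0112614.
Order-3 term: 1/30240 · (-2.95466e-09 − (-0.000437136)) = 1.44554e-08.
Running total after k=3: 0.0112615.
Order-4 term: −1/1209600 · (-2.21369e-10 − (-0.000642322)) = -5.31020e-10.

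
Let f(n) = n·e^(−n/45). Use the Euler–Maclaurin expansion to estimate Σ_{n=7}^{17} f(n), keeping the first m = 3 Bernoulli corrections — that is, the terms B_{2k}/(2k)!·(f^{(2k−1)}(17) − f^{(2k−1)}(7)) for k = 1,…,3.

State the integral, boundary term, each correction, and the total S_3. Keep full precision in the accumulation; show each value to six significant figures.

S_3 ≈ 99.4773

The integral term ∫_7^17 x·e^(−x/45) dx = 90.6805.
Boundary: ½(f(7) + f(17)) = ½(5.99158 + 11.6515) = 8.82154.
So far: 99.5020.
Order-1 term: 1/12 · (0.426460 − 0.722793) = -0.0246944.
Partial sum through k=1: 99.4773.
Order-2 term: −1/720 · (0.000887519 − 0.00120231) = 4.37206e-07.
Partial sum through k=2: 99.4773.
Order-3 term: 1/30240 · (7.72563e-07 − 1.01120e-06) = -7.89143e-12.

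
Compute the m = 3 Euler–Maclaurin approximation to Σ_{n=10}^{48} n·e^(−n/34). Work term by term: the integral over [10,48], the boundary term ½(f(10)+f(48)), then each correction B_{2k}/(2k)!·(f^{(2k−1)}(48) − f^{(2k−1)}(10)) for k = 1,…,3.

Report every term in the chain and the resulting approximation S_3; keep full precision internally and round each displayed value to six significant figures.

S_3 ≈ 444.854

The integral term ∫_10^48 x·e^(−x/34) dx = 435.331.
Boundary: ½(f(10) + f(48)) = ½(7.45189 + 11.6982) = 9.57505.
So far: 444.906.
Order-1 term: 1/12 · (-0.100352 − 0.526016) = -0.0521973.
After k=1: 444.854.
Order-2 term: −1/720 · (0.000334838 − 0.00174428) = 1.95756e-06.
After k=2: 444.854.
Order-3 term: 1/30240 · (6.54401e-07 − 2.62417e-06) = -6.51378e-11.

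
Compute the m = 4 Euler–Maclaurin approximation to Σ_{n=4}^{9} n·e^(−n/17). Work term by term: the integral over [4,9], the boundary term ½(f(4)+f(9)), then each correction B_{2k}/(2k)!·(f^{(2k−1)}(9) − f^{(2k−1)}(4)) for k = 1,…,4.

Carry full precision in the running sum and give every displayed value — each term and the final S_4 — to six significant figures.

S_4 ≈ 26.0380

Integral: ∫_4^9 x·e^(−x/17) dx = 21.8343.
Endpoint term: (f(4) + f(9))/2 = (3.16135 + 5.30056)/2 = 4.23096.
So far: 26.0653.
k=1: B_{2}/(2)! × [f^{(1)}(9) − f^{(1)}(4)] = 1/12 × (0.277154 − 0.604376) = -0.0272686.
After k=1: 26.0380.
k=2: B_{4}/(4)! × [f^{(3)}(9) − f^{(3)}(4)] = −1/720 × (0.00503480 − 0.00756074) = 3.50825e-06.
After k=2: 26.0380.
k=3: B_{6}/(6)! × [f^{(5)}(9) − f^{(5)}(4)] = 1/30240 × (3.15245e-05 − 4.50872e-05) = -4.48502e-10.
After k=3: 26.0380.
k=4: B_{8}/(8)! × [f^{(7)}(9) − f^{(7)}(4)] = −1/1209600 × (1.57881e-07 − 2.21497e-07) = 5.25929e-14.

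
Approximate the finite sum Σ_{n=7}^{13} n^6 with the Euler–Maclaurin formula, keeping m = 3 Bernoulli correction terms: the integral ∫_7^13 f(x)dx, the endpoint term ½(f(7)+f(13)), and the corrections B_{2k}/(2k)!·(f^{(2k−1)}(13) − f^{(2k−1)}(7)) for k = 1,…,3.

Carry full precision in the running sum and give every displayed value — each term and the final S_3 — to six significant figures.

∫_7^13 x^6 dx evaluates to 8.84642e+06.
½[f(7) + f(13)] = ½[117649 + 4.82681e+06] = 2.47223e+06.
Integral + boundary = 1.13187e+07.
k=1: B_{2}/(2)! × [f^{(1)}(13) − f^{(1)}(7)] = 1/12 × (2.22776e+06 − 100842) = 177243.
After k=1: 1.14959e+07.
k=2: B_{4}/(4)! × [f^{(3)}(13) − f^{(3)}(7)] = −1/720 × (263640 − 41160.0) = -309.000.
After k=2: 1.14956e+07.
k=3: B_{6}/(6)! × [f^{(5)}(13) − f^{(5)}(7)] = 1/30240 × (9360.00 − 5040.00) = 0.142857.

S_3 ≈ 1.14956e+07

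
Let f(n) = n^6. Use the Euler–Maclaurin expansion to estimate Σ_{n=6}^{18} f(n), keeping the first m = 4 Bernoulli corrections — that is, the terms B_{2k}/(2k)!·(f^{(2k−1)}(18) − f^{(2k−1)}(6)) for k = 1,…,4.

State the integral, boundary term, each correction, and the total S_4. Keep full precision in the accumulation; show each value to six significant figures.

S_4 ≈ 1.05389e+08

Integral: ∫_6^18 x^6 dx = 8.74200e+07.
Boundary: ½(f(6) + f(18)) = ½(46656.0 + 3.40122e+07) = 1.70294e+07.
Running total after boundary: 1.04449e+08.
k=1: B_{2}/(2)! × [f^{(1)}(18) − f^{(1)}(6)] = 1/12 × (1.13374e+07 − 46656.0) = 940896.
Partial sum through k=1: 1.05390e+08.
k=2: B_{4}/(4)! × [f^{(3)}(18) − f^{(3)}(6)] = −1/720 × (699840 − 25920.0) = -936.000.
Partial sum through k=2: 1.05389e+08.
k=3: B_{6}/(6)! × [f^{(5)}(18) − f^{(5)}(6)] = 1/30240 × (12960.0 − 4320.00) = 0.285714.
Partial sum through k=3: 1.05389e+08.
k=4: B_{8}/(8)! × [f^{(7)}(18) − f^{(7)}(6)] = −1/1209600 × (0.00000 − 0.00000) = 0.00000.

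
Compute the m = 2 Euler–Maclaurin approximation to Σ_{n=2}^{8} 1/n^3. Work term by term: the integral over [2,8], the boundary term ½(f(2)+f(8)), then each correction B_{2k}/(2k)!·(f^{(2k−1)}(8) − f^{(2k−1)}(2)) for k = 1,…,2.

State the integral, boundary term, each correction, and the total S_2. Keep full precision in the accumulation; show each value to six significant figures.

S_2 ≈ 0.194926

Integral: ∫_2^8 1/x^3 dx = 0.117188.
½[f(2) + f(8)] = ½[0.125000 + 0.00195312] = 0.0634766.
So far: 0.180664.
Correction k=1: B_{2}/2! · (f^{(1)}(8) − f^{(1)}(2)) = 1/12 · (-0.000732422 − (-0.187500)) = 0.0155640.
After k=1: 0.196228.
Correction k=2: B_{4}/4! · (f^{(3)}(8) − f^{(3)}(2)) = −1/720 · (-0.000228882 − (-0.937500)) = -0.00130177.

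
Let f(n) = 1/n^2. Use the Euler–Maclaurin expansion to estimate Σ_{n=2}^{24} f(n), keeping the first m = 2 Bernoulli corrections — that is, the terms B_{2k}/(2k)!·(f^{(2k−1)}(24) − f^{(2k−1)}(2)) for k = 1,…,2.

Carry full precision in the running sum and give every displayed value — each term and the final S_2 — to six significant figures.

The integral term ∫_2^24 1/x^2 dx = 0.458333.
½[f(2) + f(24)] = ½[0.250000 + 0.00173611] = 0.125868.
So far: 0.584201.
k=1: B_{2}/(2)! × [f^{(1)}(24) − f^{(1)}(2)] = 1/12 × (-0.000144676 − (-0.250000)) = 0.0208213.
Running total after k=1: 0.605023.
k=2: B_{4}/(4)! × [f^{(3)}(24) − f^{(3)}(2)] = −1/720 × (-3.01408e-06 − (-0.750000)) = -0.00104166.

S_2 ≈ 0.603981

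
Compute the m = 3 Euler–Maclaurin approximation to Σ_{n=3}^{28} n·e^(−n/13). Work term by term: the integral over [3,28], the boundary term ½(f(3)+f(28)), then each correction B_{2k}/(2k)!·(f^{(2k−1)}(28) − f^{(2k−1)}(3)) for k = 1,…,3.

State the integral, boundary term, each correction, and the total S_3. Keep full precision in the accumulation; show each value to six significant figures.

Integral: ∫_3^28 x·e^(−x/13) dx = 103.288.
½[f(3) + f(28)] = ½[2.38177 + 3.24904] = 2.81540.
Integral + boundary = 106.104.
Order-1 term: 1/12 · (-0.133889 − 0.610710) = -0.0620499.
After k=1: 106.042.
Order-2 term: −1/720 · (0.000580977 − 0.0130092) = 1.72614e-05.
After k=2: 106.042.
Order-3 term: 1/30240 · (1.15633e-05 − 0.000132572) = -4.00162e-09.

S_3 ≈ 106.042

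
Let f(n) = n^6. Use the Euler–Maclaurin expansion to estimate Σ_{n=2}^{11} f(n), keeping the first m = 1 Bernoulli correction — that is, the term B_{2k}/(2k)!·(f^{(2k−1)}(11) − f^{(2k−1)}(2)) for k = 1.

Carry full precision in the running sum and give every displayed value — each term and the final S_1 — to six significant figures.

S_1 ≈ 3.75019e+06

The integral term ∫_2^11 x^6 dx = 2.78386e+06.
½[f(2) + f(11)] = ½[64.0000 + 1.77156e+06] = 885812.
Integral + boundary = 3.66968e+06.
k=1: B_{2}/(2)! × [f^{(1)}(11) − f^{(1)}(2)] = 1/12 × (966306 − 192.000) = 80509.5.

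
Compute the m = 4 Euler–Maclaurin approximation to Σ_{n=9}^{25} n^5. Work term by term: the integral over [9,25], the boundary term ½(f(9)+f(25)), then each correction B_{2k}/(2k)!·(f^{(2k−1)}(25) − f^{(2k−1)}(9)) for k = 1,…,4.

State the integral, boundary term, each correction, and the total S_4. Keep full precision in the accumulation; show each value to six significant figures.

S_4 ≈ 4.56738e+07

The integral term ∫_9^25 x^5 dx = 4.06015e+07.
Endpoint term: (f(9) + f(25))/2 = (59049.0 + 9.76562e+06)/2 = 4.91234e+06.
Integral + boundary = 4.55139e+07.
k=1: B_{2}/(2)! × [f^{(1)}(25) − f^{(1)}(9)] = 1/12 × (1.95312e+06 − 32805.0) = 160027.
After k=1: 4.56739e+07.
k=2: B_{4}/(4)! × [f^{(3)}(25) − f^{(3)}(9)] = −1/720 × (37500.0 − 4860.00) = -45.3333.
After k=2: 4.56738e+07.
k=3: B_{6}/(6)! × [f^{(5)}(25) − f^{(5)}(9)] = 1/30240 × (120.000 − 120.000) = 0.00000.
After k=3: 4.56738e+07.
k=4: B_{8}/(8)! × [f^{(7)}(25) − f^{(7)}(9)] = −1/1209600 × (0.00000 − 0.00000) = 0.00000.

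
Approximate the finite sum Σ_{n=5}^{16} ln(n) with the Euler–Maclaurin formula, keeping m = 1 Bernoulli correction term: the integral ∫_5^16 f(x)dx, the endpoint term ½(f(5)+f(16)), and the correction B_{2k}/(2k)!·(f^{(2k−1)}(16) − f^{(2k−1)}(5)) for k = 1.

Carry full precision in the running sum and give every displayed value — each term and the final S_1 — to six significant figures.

Integral: ∫_5^16 ln(x) dx = 25.3142.
Endpoint term: (f(5) + f(16))/2 = (1.60944 + 2.77259)/2 = 2.19101.
Running total after boundary: 27.5052.
k=1: B_{2}/(2)! × [f^{(1)}(16) − f^{(1)}(5)] = 1/12 × (0.0625000 − 0.200000) = -0.0114583.

S_1 ≈ 27.4938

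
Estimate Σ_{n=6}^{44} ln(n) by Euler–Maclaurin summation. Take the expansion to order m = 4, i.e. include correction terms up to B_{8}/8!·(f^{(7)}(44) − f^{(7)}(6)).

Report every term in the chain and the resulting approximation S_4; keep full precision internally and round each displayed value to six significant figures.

Integral: ∫_6^44 ln(x) dx = 117.754.
Endpoint term: (f(6) + f(44))/2 = (1.79176 + 3.78419)/2 = 2.78797.
So far: 120.542.
Correction k=1: B_{2}/2! · (f^{(1)}(44) − f^{(1)}(6)) = 1/12 · (0.0227273 − 0.166667) = -0.0119949.
Running total after k=1: 120.530.
Correction k=2: B_{4}/4! · (f^{(3)}(44) − f^{(3)}(6)) = −1/720 · (2.34786e-05 − 0.00925926) = 1.28275e-05.
Running total after k=2: 120.530.
Correction k=3: B_{6}/6! · (f^{(5)}(44) − f^{(5)}(6)) = 1/30240 · (1.45528e-07 − 0.00308642) = -1.02059e-07.
Running total after k=3: 120.530.
Correction k=4: B_{8}/8! · (f^{(7)}(44) − f^{(7)}(6)) = −1/1209600 · (2.25509e-09 − 0.00257202) = 2.12633e-09.

S_4 ≈ 120.530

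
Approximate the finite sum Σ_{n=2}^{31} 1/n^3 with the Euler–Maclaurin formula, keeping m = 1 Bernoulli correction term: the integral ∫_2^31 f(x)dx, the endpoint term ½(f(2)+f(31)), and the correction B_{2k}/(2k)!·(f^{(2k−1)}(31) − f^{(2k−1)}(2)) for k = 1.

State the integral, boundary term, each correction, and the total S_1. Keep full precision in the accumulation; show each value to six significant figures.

S_1 ≈ 0.202621

∫_2^31 1/x^3 dx evaluates to 0.124480.
½[f(2) + f(31)] = ½[0.125000 + 3.35672e-05] = 0.0625168.
Running total after boundary: 0.186996.
Correction k=1: B_{2}/2! · (f^{(1)}(31) − f^{(1)}(2)) = 1/12 · (-3.24844e-06 − (-0.187500)) = 0.0156247.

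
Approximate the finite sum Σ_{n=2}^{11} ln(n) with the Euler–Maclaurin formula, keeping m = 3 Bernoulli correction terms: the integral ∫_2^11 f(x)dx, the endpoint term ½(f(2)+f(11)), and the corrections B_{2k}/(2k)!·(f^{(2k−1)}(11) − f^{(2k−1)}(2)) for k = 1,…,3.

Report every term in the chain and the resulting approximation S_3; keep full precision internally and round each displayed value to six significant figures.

The integral term ∫_2^11 ln(x) dx = 15.9906.
Endpoint term: (f(2) + f(11))/2 = (0.693147 + 2.39790)/2 = 1.54552.
So far: 17.5361.
Correction k=1: B_{2}/2! · (f^{(1)}(11) − f^{(1)}(2)) = 1/12 · (0.0909091 − 0.500000) = -0.0340909.
Running total after k=1: 17.5020.
Correction k=2: B_{4}/4! · (f^{(3)}(11) − f^{(3)}(2)) = −1/720 · (0.00150263 − 0.250000) = 0.000345135.
Running total after k=2: 17.5023.
Correction k=3: B_{6}/6! · (f^{(5)}(11) − f^{(5)}(2)) = 1/30240 · (0.000149021 − 0.750000) = -2.47967e-05.

S_3 ≈ 17.5023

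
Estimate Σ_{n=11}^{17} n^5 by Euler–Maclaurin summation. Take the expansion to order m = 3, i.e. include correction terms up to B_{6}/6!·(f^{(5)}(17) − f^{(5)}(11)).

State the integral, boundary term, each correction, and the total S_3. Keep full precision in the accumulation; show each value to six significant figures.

S_3 ≈ 4.54681e+06

Integral: ∫_11^17 x^5 dx = 3.72767e+06.
Boundary: ½(f(11) + f(17)) = ½(161051 + 1.41986e+06) = 790454.
Integral + boundary = 4.51812e+06.
Order-1 term: 1/12 · (417605 − 73205.0) = 28700.0.
After k=1: 4.54682e+06.
Order-2 term: −1/720 · (17340.0 − 7260.00) = -14.0000.
After k=2: 4.54681e+06.
Order-3 term: 1/30240 · (120.000 − 120.000) = 0.00000.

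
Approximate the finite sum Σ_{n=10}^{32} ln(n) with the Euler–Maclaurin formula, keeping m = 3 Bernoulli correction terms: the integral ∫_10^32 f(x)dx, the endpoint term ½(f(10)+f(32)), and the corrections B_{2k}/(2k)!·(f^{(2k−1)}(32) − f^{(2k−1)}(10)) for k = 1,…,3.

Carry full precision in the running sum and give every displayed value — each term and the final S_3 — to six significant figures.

The integral term ∫_10^32 ln(x) dx = 65.8777.
½[f(10) + f(32)] = ½[2.30259 + 3.46574] = 2.88416.
Integral + boundary = 68.7619.
Correction k=1: B_{2}/2! · (f^{(1)}(32) − f^{(1)}(10)) = 1/12 · (0.0312500 − 0.100000) = -0.00572917.
After k=1: 68.7561.
Correction k=2: B_{4}/4! · (f^{(3)}(32) − f^{(3)}(10)) = −1/720 · (6.10352e-05 − 0.00200000) = 2.69301e-06.
After k=2: 68.7561.
Correction k=3: B_{6}/6! · (f^{(5)}(32) − f^{(5)}(10)) = 1/30240 · (7.15256e-07 − 0.000240000) = -7.91286e-09.

S_3 ≈ 68.7561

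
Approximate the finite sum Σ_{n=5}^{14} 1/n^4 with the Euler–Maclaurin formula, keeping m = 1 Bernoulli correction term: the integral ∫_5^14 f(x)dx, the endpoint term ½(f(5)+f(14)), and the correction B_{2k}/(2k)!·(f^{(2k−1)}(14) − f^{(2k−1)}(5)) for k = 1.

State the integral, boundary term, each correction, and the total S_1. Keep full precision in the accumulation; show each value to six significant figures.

∫_5^14 1/x^4 dx evaluates to 0.00254519.
Endpoint term: (f(5) + f(14))/2 = (0.00160000 + 2.60308e-05)/2 = 0.000813015.
Integral + boundary = 0.00335820.
Correction k=1: B_{2}/2! · (f^{(1)}(14) − f^{(1)}(5)) = 1/12 · (-7.43738e-06 − (-0.00128000)) = 0.000106047.

S_1 ≈ 0.00346425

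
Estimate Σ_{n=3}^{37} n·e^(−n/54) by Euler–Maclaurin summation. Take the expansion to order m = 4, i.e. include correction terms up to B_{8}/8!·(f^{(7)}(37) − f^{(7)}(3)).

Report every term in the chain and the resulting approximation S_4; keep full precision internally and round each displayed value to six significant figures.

The integral term ∫_3^37 x·e^(−x/54) dx = 435.023.
½[f(3) + f(37)] = ½[2.83788 + 18.6479] = 10.7429.
So far: 445.765.
Correction k=1: B_{2}/2! · (f^{(1)}(37) − f^{(1)}(3)) = 1/12 · (0.158666 − 0.893406) = -0.0612284.
Partial sum through k=1: 445.704.
Correction k=2: B_{4}/4! · (f^{(3)}(37) − f^{(3)}(3)) = −1/720 · (0.000400089 − 0.000955187) = 7.70969e-07.
Partial sum through k=2: 445.704.
Correction k=3: B_{6}/6! · (f^{(5)}(37) − f^{(5)}(3)) = 1/30240 · (2.55750e-07 − 5.50066e-07) = -9.73269e-12.
Partial sum through k=3: 445.704.
Correction k=4: B_{8}/8! · (f^{(7)}(37) − f^{(7)}(3)) = −1/1209600 · (1.28359e-10 − 2.64940e-10) = 1.12914e-16.

S_4 ≈ 445.704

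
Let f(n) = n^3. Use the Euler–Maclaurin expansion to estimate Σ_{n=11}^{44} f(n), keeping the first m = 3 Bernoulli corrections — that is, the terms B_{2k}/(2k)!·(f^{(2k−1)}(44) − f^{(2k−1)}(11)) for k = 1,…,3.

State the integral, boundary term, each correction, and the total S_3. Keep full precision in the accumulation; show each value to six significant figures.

∫_11^44 x^3 dx evaluates to 933364.
Boundary: ½(f(11) + f(44)) = ½(1331.00 + 85184.0) = 43257.5.
Running total after boundary: 976621.
Correction k=1: B_{2}/2! · (f^{(1)}(44) − f^{(1)}(11)) = 1/12 · (5808.00 − 363.000) = 453.750.
Running total after k=1: 977075.
Correction k=2: B_{4}/4! · (f^{(3)}(44) − f^{(3)}(11)) = −1/720 · (6.00000 − 6.00000) = 0.00000.
Running total after k=2: 977075.
Correction k=3: B_{6}/6! · (f^{(5)}(44) − f^{(5)}(11)) = 1/30240 · (0.00000 − 0.00000) = 0.00000.

S_3 ≈ 977075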